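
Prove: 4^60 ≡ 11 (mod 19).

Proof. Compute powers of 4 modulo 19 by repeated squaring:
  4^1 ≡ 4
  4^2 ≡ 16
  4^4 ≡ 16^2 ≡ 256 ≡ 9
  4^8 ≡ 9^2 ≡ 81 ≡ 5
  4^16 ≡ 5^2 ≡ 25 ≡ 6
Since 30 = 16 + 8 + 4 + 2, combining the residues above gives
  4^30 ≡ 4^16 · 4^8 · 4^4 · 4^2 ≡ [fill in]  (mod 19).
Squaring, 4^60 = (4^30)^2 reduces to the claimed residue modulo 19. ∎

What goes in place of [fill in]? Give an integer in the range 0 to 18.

4^16 · 4^8 · 4^4 · 4^2 ≡ 6 · 5 · 9 · 16 = 4320.
4320 mod 19 = 7, so 4^30 ≡ 7 (mod 19).

7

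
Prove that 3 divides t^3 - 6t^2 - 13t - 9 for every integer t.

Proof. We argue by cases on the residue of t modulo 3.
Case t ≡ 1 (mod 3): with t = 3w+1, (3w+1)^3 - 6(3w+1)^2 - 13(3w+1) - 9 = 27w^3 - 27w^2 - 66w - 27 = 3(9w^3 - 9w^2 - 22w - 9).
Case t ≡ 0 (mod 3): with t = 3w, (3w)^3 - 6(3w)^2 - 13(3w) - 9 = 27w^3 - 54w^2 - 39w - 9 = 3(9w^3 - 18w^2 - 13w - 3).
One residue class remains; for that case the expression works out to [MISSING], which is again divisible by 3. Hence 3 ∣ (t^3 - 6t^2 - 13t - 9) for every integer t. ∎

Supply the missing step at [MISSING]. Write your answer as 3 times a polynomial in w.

3(9w^3 - 25w - 17)

Only t ≡ 2 (mod 3) is unaccounted for. Put t = 3w+2:
(3w+2)^3 - 6(3w+2)^2 - 13(3w+2) - 9 expands to 27w^3 - 75w - 51,
and factoring out 3 leaves 3(9w^3 - 25w - 17).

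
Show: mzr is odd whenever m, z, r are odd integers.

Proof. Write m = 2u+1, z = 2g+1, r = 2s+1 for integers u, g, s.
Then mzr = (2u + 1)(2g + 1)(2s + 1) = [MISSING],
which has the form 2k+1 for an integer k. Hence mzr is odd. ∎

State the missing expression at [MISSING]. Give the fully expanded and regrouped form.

2(4gsu + 2gs + 2gu + g + 2su + s + u) + 1

(2u + 1)(2g + 1)(2s + 1) = 8gsu + 4gs + 4gu + 2g + 4su + 2s + 2u + 1
= 2(4gsu + 2gs + 2gu + g + 2su + s + u) + 1.
Since 4gsu + 2gs + 2gu + g + 2su + s + u is an integer, the product is of the form 2k+1 for an integer k.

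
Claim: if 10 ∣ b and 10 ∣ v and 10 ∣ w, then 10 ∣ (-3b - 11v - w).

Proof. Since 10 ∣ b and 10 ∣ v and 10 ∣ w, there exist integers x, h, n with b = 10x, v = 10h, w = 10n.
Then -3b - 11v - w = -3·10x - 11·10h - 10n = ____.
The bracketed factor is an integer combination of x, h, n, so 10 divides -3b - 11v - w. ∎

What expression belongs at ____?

10(-11h - n - 3x)

Pull the common 10 out of every term: -3·10x - 11·10h - 10n = 10(-11h - n - 3x).
-11h - n - 3x is an integer, which exhibits the divisibility.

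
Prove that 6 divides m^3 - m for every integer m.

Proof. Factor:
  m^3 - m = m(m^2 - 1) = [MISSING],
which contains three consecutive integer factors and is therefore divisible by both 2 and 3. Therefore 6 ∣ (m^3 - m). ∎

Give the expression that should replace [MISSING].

m(m^2 - 1) = m(m - 1)(m + 1) = (m - 1)m(m + 1).
These three factors are consecutive integers, so their product is divisible by 6.

(m - 1)m(m + 1)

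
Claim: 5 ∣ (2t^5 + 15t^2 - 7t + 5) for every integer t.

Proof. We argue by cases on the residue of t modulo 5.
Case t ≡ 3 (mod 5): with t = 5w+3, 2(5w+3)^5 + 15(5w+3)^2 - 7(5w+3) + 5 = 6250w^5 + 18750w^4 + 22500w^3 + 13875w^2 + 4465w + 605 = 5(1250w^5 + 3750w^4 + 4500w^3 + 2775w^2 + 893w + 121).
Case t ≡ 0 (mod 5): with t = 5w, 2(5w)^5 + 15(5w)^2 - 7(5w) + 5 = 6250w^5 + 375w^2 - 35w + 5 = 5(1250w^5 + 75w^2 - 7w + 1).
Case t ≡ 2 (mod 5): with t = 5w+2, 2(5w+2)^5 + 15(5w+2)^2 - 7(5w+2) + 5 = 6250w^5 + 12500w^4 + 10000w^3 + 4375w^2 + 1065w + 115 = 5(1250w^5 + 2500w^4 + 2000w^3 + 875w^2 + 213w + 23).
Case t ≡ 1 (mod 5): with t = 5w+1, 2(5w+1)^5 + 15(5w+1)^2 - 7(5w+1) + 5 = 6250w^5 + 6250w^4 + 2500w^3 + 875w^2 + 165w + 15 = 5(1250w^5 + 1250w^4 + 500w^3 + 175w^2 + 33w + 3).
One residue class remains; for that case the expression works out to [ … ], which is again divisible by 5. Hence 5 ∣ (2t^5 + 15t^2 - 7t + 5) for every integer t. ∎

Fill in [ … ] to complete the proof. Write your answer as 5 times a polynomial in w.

Only t ≡ 4 (mod 5) is unaccounted for. Put t = 5w+4:
2(5w+4)^5 + 15(5w+4)^2 - 7(5w+4) + 5 expands to 6250w^5 + 25000w^4 + 40000w^3 + 32375w^2 + 13365w + 2265,
and factoring out 5 leaves 5(1250w^5 + 5000w^4 + 8000w^3 + 6475w^2 + 2673w + 453).

5(1250w^5 + 5000w^4 + 8000w^3 + 6475w^2 + 2673w + 453)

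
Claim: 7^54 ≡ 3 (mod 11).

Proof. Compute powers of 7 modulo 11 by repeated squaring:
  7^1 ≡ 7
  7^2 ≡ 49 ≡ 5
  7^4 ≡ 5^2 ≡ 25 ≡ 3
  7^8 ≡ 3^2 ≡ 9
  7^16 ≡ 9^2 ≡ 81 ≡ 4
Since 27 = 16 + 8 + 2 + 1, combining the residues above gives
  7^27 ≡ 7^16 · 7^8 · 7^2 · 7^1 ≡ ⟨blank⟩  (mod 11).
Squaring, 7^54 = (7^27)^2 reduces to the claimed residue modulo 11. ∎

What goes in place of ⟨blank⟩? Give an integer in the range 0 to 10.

7^16 · 7^8 · 7^2 · 7^1 ≡ 4 · 9 · 5 · 7 = 1260.
1260 mod 11 = 6, so 7^27 ≡ 6 (mod 11).

6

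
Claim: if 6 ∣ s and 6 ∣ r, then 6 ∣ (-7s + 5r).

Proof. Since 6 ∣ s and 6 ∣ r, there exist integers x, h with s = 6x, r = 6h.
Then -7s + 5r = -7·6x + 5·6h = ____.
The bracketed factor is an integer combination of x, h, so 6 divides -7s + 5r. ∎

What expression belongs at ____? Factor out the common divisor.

6(5h - 7x)

Each term has a factor of 6: -7·6x + 5·6h = 6·(5h - 7x).
Since 5h - 7x is an integer, 6 ∣ (-7s + 5r).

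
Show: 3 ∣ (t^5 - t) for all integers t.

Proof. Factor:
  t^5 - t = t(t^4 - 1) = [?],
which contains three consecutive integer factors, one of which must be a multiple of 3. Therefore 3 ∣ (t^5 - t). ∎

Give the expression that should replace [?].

(t - 1)t(t + 1)(t^2 + 1)

t^4 - 1 = (t^2 - 1)(t^2 + 1), and t^2 - 1 = (t-1)(t+1).
So t(t^4 - 1) = (t - 1)t(t + 1)(t^2 + 1).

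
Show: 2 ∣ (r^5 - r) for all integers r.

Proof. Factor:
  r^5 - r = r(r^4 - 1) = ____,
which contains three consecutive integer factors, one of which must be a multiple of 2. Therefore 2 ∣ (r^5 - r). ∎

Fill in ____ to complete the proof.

r^4 - 1 = (r^2 - 1)(r^2 + 1), and r^2 - 1 = (r-1)(r+1).
So r(r^4 - 1) = (r - 1)r(r + 1)(r^2 + 1).

(r - 1)r(r + 1)(r^2 + 1)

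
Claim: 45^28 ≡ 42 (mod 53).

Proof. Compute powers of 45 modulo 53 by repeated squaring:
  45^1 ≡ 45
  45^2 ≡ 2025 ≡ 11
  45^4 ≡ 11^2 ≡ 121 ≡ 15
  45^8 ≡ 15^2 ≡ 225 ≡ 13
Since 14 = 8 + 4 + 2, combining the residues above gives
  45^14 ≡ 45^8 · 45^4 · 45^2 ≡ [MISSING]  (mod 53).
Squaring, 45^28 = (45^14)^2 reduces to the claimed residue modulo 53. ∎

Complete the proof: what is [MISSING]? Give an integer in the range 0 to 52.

25

45^8 · 45^4 · 45^2 ≡ 13 · 15 · 11 = 2145.
2145 mod 53 = 25, so 45^14 ≡ 25 (mod 53).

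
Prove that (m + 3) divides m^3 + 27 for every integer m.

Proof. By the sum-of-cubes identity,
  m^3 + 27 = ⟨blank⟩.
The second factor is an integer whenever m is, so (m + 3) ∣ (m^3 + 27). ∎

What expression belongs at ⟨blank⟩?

a^3 + b^3 = (a + b)(a^2 - ab + b^2). With a = m, b = 3:
m^3 + 27 = (m + 3)(m^2 - 3m + 9).

(m + 3)(m^2 - 3m + 9)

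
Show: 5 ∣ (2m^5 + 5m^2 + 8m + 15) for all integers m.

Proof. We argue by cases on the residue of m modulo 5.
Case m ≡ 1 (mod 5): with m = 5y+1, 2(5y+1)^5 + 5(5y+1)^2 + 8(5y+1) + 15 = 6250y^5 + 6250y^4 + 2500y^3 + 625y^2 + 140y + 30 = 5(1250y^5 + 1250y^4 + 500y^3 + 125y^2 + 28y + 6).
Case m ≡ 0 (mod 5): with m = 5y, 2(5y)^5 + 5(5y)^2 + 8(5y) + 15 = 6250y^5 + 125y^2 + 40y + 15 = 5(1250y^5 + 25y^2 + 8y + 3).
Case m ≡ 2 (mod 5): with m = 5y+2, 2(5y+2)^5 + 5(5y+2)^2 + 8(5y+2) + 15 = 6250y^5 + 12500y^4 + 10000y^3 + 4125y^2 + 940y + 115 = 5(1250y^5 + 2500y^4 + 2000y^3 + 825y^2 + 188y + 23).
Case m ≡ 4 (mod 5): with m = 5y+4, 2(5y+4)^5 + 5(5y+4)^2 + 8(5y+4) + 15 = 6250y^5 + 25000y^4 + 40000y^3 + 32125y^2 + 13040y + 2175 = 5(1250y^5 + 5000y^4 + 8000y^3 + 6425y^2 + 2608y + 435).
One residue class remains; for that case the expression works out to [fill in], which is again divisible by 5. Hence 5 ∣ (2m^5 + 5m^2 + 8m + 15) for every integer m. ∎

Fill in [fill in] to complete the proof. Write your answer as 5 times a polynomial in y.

The residues treated are {1, 0, 2, 4}, so the missing case is m ≡ 3 (mod 5); write m = 5y+3.
Then 2(5y+3)^5 + 5(5y+3)^2 + 8(5y+3) + 15 = 6250y^5 + 18750y^4 + 22500y^3 + 13625y^2 + 4240y + 570 = 5(1250y^5 + 3750y^4 + 4500y^3 + 2725y^2 + 848y + 114).

5(1250y^5 + 3750y^4 + 4500y^3 + 2725y^2 + 848y + 114)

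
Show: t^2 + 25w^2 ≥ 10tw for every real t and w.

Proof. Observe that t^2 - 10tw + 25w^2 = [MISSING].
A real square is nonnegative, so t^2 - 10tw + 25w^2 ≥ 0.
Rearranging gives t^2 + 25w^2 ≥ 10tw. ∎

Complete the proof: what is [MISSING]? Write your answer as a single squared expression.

The leading and trailing coefficients are 1^2 and 5^2, and 10 = 2·1·5, so the trinomial is (t - 5w)^2.
Hence t^2 - 10tw + 25w^2 ≥ 0.

(t - 5w)^2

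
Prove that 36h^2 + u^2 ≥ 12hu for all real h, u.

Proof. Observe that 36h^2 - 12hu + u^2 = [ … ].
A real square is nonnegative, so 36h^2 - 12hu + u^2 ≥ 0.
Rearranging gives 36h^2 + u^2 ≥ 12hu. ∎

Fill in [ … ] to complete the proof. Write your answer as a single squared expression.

36h^2 - 12hu + u^2 is a perfect-square trinomial: the outer terms are (6h)^2 and (u)^2, and the cross term is -2·6h·u.
So 36h^2 - 12hu + u^2 = (6h - u)^2 ≥ 0.

(6h - u)^2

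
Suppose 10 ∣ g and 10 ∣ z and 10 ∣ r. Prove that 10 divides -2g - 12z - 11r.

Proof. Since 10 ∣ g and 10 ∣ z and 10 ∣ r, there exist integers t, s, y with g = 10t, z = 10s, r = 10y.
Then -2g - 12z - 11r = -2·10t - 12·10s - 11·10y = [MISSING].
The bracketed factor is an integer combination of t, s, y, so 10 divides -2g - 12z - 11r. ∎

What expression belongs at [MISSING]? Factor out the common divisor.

10(-12s - 2t - 11y)

Pull the common 10 out of every term: -2·10t - 12·10s - 11·10y = 10(-12s - 2t - 11y).
-12s - 2t - 11y is an integer, which exhibits the divisibility.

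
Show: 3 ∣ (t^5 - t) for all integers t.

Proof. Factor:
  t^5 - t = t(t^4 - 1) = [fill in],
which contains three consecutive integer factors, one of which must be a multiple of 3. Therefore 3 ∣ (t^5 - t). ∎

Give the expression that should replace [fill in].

(t - 1)t(t + 1)(t^2 + 1)

t^4 - 1 = (t^2 - 1)(t^2 + 1), and t^2 - 1 = (t-1)(t+1).
So t(t^4 - 1) = (t - 1)t(t + 1)(t^2 + 1).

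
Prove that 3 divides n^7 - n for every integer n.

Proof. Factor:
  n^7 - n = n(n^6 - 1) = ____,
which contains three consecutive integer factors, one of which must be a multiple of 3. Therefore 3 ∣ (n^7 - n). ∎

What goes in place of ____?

(n - 1)n(n + 1)(n^4 + n^2 + 1)

n^6 - 1 = (n^2 - 1)(n^4 + n^2 + 1), and n^2 - 1 = (n-1)(n+1).
So n(n^6 - 1) = (n - 1)n(n + 1)(n^4 + n^2 + 1).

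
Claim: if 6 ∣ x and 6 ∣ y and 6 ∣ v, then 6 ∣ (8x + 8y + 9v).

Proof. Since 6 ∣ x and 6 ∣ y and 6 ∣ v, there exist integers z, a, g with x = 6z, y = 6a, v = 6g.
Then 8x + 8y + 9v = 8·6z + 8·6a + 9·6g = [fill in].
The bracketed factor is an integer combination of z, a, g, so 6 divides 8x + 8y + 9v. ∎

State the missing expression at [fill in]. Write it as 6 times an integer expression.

6(8a + 9g + 8z)

Pull the common 6 out of every term: 8·6z + 8·6a + 9·6g = 6(8a + 9g + 8z).
8a + 9g + 8z is an integer, which exhibits the divisibility.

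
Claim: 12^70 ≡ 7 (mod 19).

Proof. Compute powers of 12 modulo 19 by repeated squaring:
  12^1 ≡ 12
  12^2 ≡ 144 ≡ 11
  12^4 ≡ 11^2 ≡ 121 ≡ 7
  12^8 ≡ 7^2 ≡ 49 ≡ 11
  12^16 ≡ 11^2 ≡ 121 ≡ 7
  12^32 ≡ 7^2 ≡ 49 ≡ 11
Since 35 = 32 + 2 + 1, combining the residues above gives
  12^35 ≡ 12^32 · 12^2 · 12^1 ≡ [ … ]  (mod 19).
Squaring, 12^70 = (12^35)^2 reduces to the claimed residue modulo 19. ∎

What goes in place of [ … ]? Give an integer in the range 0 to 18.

8

Multiply the listed residues: 11 · 11 · 12 = 121 → 1452.
Reducing modulo 19: 1452 = 76·19 + 8, so 12^35 ≡ 8.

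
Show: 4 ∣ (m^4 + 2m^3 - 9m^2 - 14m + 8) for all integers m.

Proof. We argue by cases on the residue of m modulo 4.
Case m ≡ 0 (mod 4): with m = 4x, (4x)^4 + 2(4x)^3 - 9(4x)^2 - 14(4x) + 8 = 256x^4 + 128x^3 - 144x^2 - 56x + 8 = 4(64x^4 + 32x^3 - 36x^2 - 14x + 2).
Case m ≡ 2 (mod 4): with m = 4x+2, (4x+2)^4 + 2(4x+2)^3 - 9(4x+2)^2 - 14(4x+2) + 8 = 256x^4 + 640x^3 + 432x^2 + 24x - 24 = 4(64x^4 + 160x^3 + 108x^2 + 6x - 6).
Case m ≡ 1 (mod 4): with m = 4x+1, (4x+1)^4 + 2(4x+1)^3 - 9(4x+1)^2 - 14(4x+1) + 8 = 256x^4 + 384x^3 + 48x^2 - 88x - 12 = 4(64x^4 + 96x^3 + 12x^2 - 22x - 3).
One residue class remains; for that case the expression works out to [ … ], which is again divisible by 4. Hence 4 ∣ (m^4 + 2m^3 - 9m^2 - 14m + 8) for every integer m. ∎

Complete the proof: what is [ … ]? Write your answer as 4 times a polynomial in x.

The residues treated are {0, 2, 1}, so the missing case is m ≡ 3 (mod 4); write m = 4x+3.
Then (4x+3)^4 + 2(4x+3)^3 - 9(4x+3)^2 - 14(4x+3) + 8 = 256x^4 + 896x^3 + 1008x^2 + 376x + 20 = 4(64x^4 + 224x^3 + 252x^2 + 94x + 5).

4(64x^4 + 224x^3 + 252x^2 + 94x + 5)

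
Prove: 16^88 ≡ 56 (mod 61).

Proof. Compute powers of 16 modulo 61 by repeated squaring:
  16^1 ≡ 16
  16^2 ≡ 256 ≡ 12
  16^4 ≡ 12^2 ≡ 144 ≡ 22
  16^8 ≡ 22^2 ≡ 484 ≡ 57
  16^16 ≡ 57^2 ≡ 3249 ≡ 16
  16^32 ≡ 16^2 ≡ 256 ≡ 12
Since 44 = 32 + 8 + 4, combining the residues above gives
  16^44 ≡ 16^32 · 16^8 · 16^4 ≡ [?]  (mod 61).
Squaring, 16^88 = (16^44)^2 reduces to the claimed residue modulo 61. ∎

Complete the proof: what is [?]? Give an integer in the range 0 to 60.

Multiply the listed residues: 12 · 57 · 22 = 684 → 15048.
Reducing modulo 61: 15048 = 246·61 + 42, so 16^44 ≡ 42.

42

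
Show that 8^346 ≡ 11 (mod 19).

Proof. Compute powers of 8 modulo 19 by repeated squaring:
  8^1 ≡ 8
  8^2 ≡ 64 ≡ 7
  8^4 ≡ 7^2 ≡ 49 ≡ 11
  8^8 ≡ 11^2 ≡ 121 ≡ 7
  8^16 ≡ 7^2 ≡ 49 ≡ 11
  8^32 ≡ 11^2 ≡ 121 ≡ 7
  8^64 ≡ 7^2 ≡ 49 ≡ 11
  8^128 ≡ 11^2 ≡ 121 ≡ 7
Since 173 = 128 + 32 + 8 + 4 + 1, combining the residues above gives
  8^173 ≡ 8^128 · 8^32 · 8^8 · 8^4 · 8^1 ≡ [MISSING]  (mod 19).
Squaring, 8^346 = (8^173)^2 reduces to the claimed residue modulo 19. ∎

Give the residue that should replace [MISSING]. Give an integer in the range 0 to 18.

12

8^128 · 8^32 · 8^8 · 8^4 · 8^1 ≡ 7 · 7 · 7 · 11 · 8 = 30184.
30184 mod 19 = 12, so 8^173 ≡ 12 (mod 19).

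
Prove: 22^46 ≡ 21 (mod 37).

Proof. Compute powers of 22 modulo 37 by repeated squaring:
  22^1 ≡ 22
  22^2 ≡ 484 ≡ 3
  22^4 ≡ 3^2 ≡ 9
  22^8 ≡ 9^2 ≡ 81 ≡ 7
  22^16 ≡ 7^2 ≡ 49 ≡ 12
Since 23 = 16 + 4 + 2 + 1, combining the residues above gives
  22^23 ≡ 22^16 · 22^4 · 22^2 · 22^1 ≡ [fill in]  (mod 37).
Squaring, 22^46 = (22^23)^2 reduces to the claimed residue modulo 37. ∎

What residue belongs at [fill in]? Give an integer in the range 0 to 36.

24

Multiply the listed residues: 12 · 9 · 3 · 22 = 108 → 324 → 7128.
Reducing modulo 37: 7128 = 192·37 + 24, so 22^23 ≡ 24.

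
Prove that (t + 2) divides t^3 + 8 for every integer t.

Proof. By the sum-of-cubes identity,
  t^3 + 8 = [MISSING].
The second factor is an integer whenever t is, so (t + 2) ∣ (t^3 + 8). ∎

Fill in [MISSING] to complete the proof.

(t + 2)(t^2 - 2t + 4)

Polynomial division of t^3 + 8 by t + 2 leaves remainder 0 and quotient t^2 - 2t + 4.
Hence t^3 + 8 = (t + 2)(t^2 - 2t + 4).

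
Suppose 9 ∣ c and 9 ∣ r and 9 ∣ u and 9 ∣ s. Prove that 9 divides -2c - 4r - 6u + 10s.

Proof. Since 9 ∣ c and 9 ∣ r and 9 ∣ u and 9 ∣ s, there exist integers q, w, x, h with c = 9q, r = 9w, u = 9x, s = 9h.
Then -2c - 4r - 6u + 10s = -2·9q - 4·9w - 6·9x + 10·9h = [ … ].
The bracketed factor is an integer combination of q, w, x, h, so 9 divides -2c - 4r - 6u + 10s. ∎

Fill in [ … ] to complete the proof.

9(10h - 2q - 4w - 6x)

Pull the common 9 out of every term: -2·9q - 4·9w - 6·9x + 10·9h = 9(10h - 2q - 4w - 6x).
10h - 2q - 4w - 6x is an integer, which exhibits the divisibility.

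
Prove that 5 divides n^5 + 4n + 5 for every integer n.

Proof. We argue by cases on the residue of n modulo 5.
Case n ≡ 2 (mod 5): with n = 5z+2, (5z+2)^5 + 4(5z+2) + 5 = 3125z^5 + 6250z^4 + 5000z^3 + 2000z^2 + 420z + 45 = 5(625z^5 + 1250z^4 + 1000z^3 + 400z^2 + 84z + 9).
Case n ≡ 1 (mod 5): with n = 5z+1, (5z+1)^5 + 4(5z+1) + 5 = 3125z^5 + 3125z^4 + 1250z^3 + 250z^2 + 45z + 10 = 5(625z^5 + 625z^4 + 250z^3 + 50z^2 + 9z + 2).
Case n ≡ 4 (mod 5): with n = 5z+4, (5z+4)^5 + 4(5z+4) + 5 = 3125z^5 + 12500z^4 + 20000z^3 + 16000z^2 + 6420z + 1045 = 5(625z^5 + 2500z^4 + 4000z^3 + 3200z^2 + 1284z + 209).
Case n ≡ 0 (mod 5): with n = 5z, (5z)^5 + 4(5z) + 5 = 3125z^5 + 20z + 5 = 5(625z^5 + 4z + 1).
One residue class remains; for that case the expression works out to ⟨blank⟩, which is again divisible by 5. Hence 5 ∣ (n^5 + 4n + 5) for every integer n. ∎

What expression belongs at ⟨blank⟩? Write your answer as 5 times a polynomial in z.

Only n ≡ 3 (mod 5) is unaccounted for. Put n = 5z+3:
(5z+3)^5 + 4(5z+3) + 5 expands to 3125z^5 + 9375z^4 + 11250z^3 + 6750z^2 + 2045z + 260,
and factoring out 5 leaves 5(625z^5 + 1875z^4 + 2250z^3 + 1350z^2 + 409z + 52).

5(625z^5 + 1875z^4 + 2250z^3 + 1350z^2 + 409z + 52)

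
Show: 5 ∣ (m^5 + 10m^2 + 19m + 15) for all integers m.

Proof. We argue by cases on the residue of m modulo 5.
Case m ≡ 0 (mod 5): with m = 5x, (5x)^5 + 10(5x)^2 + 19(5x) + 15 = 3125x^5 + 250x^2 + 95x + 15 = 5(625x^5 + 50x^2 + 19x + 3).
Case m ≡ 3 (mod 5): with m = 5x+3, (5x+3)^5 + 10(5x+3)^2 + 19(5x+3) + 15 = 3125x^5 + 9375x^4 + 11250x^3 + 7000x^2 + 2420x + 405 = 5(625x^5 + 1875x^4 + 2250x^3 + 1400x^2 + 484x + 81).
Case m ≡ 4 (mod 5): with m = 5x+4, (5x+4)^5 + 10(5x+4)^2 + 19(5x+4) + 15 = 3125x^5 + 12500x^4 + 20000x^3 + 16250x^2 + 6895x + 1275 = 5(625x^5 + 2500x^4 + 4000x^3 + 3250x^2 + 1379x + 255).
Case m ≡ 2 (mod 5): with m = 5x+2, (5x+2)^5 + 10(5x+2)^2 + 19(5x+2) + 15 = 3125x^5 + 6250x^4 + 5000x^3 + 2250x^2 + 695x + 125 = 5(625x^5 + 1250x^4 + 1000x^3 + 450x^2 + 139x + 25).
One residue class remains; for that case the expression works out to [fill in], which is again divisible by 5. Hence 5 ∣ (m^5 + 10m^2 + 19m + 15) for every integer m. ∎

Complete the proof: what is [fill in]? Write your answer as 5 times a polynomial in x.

Only m ≡ 1 (mod 5) is unaccounted for. Put m = 5x+1:
(5x+1)^5 + 10(5x+1)^2 + 19(5x+1) + 15 expands to 3125x^5 + 3125x^4 + 1250x^3 + 500x^2 + 220x + 45,
and factoring out 5 leaves 5(625x^5 + 625x^4 + 250x^3 + 100x^2 + 44x + 9).

5(625x^5 + 625x^4 + 250x^3 + 100x^2 + 44x + 9)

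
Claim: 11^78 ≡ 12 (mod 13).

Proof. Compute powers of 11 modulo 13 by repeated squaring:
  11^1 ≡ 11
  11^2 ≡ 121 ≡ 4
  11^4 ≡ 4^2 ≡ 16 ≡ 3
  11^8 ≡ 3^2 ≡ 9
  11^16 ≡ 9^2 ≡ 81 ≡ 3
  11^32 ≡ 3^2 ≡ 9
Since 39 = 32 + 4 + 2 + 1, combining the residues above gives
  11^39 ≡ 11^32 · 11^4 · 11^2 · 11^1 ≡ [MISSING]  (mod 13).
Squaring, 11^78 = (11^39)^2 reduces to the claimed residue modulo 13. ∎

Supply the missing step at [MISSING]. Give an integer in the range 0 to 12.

5

Multiply the listed residues: 9 · 3 · 4 · 11 = 27 → 108 → 1188.
Reducing modulo 13: 1188 = 91·13 + 5, so 11^39 ≡ 5.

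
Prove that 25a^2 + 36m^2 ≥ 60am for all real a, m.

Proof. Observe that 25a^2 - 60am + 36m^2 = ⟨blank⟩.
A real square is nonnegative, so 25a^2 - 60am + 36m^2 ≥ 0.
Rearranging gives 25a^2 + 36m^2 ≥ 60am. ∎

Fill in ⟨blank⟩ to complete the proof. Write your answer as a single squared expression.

(5a - 6m)^2

The leading and trailing coefficients are 5^2 and 6^2, and 60 = 2·5·6, so the trinomial is (5a - 6m)^2.
Hence 25a^2 - 60am + 36m^2 ≥ 0.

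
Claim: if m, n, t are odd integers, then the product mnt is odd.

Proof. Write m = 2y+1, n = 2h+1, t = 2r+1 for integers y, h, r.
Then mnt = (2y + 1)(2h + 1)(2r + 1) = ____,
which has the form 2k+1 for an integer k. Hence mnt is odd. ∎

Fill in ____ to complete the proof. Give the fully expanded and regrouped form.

2(4hry + 2hr + 2hy + h + 2ry + r + y) + 1

Expanding: (2y + 1)(2h + 1)(2r + 1) = 8hry + 4hr + 4hy + 2h + 4ry + 2r + 2y + 1.
Every term except the constant is even, so this is 2(4hry + 2hr + 2hy + h + 2ry + r + y) + 1,
and 4hry + 2hr + 2hy + h + 2ry + r + y ∈ ℤ gives the required form.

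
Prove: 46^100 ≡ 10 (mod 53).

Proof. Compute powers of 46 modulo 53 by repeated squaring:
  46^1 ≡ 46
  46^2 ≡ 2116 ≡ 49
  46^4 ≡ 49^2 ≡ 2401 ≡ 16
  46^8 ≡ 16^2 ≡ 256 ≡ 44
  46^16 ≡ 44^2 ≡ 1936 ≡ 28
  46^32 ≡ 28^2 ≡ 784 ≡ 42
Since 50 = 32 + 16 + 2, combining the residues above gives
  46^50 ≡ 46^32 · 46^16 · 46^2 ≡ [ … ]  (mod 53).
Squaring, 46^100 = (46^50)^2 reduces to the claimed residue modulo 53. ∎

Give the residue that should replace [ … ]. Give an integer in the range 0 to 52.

Multiply the listed residues: 42 · 28 · 49 = 1176 → 57624.
Reducing modulo 53: 57624 = 1087·53 + 13, so 46^50 ≡ 13.

13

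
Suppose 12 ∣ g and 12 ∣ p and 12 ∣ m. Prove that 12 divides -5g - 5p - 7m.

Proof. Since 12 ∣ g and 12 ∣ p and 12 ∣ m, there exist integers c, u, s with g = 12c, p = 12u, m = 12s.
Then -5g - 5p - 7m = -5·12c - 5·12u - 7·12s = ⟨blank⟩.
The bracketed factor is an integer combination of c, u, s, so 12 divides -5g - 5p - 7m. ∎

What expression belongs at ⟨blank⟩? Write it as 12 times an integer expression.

Pull the common 12 out of every term: -5·12c - 5·12u - 7·12s = 12(-5c - 7s - 5u).
-5c - 7s - 5u is an integer, which exhibits the divisibility.

12(-5c - 7s - 5u)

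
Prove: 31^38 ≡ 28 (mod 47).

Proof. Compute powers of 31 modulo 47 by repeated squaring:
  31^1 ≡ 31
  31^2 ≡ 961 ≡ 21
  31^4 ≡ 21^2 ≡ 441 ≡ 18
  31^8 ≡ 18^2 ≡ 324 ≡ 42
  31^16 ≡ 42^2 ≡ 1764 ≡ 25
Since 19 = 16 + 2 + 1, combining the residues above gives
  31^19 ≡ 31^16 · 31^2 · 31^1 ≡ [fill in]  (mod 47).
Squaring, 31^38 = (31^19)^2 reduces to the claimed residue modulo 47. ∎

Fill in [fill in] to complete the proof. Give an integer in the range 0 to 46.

13

Multiply the listed residues: 25 · 21 · 31 = 525 → 16275.
Reducing modulo 47: 16275 = 346·47 + 13, so 31^19 ≡ 13.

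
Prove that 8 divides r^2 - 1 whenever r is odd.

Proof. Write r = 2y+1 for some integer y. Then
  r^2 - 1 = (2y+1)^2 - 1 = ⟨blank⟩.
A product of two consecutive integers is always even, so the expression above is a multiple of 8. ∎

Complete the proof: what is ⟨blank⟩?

4y(y + 1)

(2y+1)^2 - 1 = 4y^2 + 4y + 1 - 1 = 4y^2 + 4y = 4y(y+1).
Since y and y+1 are consecutive, y(y+1) is even, and 4·(even) is a multiple of 8.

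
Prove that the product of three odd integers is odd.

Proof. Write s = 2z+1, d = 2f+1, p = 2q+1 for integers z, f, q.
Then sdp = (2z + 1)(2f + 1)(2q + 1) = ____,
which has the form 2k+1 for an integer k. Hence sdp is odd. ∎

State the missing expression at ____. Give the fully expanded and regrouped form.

2(4fqz + 2fq + 2fz + f + 2qz + q + z) + 1

(2z + 1)(2f + 1)(2q + 1) = 8fqz + 4fq + 4fz + 2f + 4qz + 2q + 2z + 1
= 2(4fqz + 2fq + 2fz + f + 2qz + q + z) + 1.
Since 4fqz + 2fq + 2fz + f + 2qz + q + z is an integer, the product is of the form 2k+1 for an integer k.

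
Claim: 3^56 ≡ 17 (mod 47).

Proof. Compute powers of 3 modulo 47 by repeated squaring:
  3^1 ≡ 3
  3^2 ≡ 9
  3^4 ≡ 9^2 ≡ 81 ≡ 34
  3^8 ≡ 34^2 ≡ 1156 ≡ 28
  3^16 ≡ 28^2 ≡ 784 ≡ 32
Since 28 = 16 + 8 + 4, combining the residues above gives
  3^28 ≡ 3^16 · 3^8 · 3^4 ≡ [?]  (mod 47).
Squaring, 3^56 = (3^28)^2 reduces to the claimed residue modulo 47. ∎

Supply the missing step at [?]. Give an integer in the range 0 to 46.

3^16 · 3^8 · 3^4 ≡ 32 · 28 · 34 = 30464.
30464 mod 47 = 8, so 3^28 ≡ 8 (mod 47).

8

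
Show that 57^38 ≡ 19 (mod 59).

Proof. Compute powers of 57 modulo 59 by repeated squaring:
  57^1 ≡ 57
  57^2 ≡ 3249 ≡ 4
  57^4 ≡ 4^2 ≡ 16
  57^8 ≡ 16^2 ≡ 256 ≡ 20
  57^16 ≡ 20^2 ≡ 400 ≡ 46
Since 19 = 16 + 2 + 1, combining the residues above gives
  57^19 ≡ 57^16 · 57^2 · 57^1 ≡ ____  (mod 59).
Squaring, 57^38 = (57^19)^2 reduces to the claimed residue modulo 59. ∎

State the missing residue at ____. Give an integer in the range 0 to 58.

Multiply the listed residues: 46 · 4 · 57 = 184 → 10488.
Reducing modulo 59: 10488 = 177·59 + 45, so 57^19 ≡ 45.

45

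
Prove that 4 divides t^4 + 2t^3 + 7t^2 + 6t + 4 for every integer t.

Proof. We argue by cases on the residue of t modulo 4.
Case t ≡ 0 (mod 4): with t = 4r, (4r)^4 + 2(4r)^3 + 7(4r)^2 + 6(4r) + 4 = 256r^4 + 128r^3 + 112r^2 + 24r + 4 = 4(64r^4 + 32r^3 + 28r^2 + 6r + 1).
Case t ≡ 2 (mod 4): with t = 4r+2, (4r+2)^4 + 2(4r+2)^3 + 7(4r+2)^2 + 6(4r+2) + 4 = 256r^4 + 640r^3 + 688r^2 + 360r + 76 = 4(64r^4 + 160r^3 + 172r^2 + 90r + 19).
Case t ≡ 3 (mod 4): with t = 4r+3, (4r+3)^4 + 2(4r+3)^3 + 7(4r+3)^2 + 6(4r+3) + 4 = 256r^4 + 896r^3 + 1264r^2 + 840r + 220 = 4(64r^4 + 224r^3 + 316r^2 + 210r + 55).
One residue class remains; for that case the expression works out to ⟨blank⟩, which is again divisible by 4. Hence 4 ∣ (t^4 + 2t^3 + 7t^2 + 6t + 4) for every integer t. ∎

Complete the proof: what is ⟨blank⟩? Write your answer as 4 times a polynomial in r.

4(64r^4 + 96r^3 + 76r^2 + 30r + 5)

The residues treated are {0, 2, 3}, so the missing case is t ≡ 1 (mod 4); write t = 4r+1.
Then (4r+1)^4 + 2(4r+1)^3 + 7(4r+1)^2 + 6(4r+1) + 4 = 256r^4 + 384r^3 + 304r^2 + 120r + 20 = 4(64r^4 + 96r^3 + 76r^2 + 30r + 5).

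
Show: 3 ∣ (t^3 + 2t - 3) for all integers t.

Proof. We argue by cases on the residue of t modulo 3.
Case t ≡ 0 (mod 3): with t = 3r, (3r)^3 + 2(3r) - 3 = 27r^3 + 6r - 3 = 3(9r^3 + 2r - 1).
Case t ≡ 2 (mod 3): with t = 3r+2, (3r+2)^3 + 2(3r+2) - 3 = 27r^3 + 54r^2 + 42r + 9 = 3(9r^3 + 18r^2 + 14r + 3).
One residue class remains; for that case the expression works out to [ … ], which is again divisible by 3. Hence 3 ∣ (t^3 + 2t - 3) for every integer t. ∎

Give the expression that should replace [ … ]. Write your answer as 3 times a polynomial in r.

Only t ≡ 1 (mod 3) is unaccounted for. Put t = 3r+1:
(3r+1)^3 + 2(3r+1) - 3 expands to 27r^3 + 27r^2 + 15r,
and factoring out 3 leaves 3(9r^3 + 9r^2 + 5r).

3(9r^3 + 9r^2 + 5r)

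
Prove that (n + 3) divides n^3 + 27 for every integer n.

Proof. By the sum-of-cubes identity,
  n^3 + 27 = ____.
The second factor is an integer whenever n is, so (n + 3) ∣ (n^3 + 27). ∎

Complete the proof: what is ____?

(n + 3)(n^2 - 3n + 9)

Polynomial division of n^3 + 27 by n + 3 leaves remainder 0 and quotient n^2 - 3n + 9.
Hence n^3 + 27 = (n + 3)(n^2 - 3n + 9).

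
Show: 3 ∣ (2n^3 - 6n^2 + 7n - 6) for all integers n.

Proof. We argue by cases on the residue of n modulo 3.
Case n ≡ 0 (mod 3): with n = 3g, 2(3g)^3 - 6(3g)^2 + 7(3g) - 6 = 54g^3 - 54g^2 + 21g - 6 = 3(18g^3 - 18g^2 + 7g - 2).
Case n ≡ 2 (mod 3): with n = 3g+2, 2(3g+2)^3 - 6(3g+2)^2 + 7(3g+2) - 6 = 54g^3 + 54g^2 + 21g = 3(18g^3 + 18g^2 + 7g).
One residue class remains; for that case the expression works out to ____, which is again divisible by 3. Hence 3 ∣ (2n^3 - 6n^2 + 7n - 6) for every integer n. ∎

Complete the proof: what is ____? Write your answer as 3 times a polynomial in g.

3(18g^3 + g - 1)

Only n ≡ 1 (mod 3) is unaccounted for. Put n = 3g+1:
2(3g+1)^3 - 6(3g+1)^2 + 7(3g+1) - 6 expands to 54g^3 + 3g - 3,
and factoring out 3 leaves 3(18g^3 + g - 1).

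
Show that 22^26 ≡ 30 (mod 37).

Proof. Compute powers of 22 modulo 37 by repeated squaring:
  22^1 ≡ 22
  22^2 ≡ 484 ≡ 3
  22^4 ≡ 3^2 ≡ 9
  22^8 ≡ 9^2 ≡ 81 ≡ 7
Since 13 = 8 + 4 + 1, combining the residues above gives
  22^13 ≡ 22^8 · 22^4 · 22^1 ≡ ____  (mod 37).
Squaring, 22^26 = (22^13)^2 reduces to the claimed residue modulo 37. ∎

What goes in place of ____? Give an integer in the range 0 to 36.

Multiply the listed residues: 7 · 9 · 22 = 63 → 1386.
Reducing modulo 37: 1386 = 37·37 + 17, so 22^13 ≡ 17.

17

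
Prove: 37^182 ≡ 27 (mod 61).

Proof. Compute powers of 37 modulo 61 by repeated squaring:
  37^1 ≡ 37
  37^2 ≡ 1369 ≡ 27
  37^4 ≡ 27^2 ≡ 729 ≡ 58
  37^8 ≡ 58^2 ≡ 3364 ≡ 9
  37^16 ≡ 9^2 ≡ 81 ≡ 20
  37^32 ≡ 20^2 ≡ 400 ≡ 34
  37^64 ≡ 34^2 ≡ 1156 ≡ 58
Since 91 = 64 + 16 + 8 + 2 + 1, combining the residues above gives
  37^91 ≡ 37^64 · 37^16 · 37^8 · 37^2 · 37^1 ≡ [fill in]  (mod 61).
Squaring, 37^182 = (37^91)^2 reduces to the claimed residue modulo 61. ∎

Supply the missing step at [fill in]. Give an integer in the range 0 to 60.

24

Multiply the listed residues: 58 · 20 · 9 · 27 · 37 = 1160 → 10440 → 281880 → 10429560.
Reducing modulo 61: 10429560 = 170976·61 + 24, so 37^91 ≡ 24.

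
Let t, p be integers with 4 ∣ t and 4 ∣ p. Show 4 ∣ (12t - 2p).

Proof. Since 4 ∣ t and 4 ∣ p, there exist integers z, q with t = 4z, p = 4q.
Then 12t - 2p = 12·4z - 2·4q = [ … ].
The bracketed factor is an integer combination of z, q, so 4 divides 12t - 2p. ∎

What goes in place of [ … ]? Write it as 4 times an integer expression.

Pull the common 4 out of every term: 12·4z - 2·4q = 4(-2q + 12z).
-2q + 12z is an integer, which exhibits the divisibility.

4(-2q + 12z)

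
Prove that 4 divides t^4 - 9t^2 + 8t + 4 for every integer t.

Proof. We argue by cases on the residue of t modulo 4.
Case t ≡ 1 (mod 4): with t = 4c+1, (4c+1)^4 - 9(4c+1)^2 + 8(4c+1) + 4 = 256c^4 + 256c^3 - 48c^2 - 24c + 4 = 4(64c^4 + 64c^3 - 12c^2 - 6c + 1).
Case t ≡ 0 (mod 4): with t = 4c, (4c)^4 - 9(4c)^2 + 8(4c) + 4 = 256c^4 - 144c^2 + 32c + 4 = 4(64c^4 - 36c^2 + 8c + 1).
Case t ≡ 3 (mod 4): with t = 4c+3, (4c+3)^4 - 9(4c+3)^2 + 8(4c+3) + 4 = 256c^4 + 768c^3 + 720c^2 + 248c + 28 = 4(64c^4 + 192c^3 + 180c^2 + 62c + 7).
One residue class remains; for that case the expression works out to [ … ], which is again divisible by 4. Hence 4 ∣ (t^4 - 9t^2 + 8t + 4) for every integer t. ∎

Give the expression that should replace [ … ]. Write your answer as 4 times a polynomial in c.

4(64c^4 + 128c^3 + 60c^2 + 4c)

Only t ≡ 2 (mod 4) is unaccounted for. Put t = 4c+2:
(4c+2)^4 - 9(4c+2)^2 + 8(4c+2) + 4 expands to 256c^4 + 512c^3 + 240c^2 + 16c,
and factoring out 4 leaves 4(64c^4 + 128c^3 + 60c^2 + 4c).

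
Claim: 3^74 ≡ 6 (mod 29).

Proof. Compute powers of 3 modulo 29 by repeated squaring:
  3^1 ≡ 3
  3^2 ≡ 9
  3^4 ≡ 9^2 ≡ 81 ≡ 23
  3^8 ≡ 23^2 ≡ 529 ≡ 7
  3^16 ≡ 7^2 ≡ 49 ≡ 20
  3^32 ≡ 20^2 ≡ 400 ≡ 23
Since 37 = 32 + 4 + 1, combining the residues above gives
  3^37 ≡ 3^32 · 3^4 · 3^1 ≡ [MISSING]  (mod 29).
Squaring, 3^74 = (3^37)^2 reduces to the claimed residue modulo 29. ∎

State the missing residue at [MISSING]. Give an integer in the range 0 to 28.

Multiply the listed residues: 23 · 23 · 3 = 529 → 1587.
Reducing modulo 29: 1587 = 54·29 + 21, so 3^37 ≡ 21.

21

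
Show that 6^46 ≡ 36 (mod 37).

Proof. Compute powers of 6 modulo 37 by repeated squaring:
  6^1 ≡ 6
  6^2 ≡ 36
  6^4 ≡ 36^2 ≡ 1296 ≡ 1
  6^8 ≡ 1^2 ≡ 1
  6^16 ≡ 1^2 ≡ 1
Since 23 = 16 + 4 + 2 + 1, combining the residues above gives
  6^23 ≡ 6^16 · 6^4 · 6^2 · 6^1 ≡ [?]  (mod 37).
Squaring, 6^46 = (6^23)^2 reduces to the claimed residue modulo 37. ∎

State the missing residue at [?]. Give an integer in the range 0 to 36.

6^16 · 6^4 · 6^2 · 6^1 ≡ 1 · 1 · 36 · 6 = 216.
216 mod 37 = 31, so 6^23 ≡ 31 (mod 37).

31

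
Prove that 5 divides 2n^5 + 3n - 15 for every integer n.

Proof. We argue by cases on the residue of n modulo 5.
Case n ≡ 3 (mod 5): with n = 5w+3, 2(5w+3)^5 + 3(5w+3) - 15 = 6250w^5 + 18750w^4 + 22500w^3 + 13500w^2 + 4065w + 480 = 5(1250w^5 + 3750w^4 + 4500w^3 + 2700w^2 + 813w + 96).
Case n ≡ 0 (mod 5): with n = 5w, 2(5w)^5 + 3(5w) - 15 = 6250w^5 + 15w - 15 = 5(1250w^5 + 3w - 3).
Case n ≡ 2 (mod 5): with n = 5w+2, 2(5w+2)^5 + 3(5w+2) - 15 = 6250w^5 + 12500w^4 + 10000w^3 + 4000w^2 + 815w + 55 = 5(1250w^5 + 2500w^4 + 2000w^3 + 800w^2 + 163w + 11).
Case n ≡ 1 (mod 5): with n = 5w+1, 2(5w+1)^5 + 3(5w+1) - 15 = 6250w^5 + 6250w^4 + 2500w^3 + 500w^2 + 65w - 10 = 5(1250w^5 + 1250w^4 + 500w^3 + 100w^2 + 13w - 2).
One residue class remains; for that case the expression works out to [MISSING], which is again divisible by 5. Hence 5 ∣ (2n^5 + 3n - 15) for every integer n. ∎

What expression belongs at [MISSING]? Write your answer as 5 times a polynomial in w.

5(1250w^5 + 5000w^4 + 8000w^3 + 6400w^2 + 2563w + 409)

The residues treated are {3, 0, 2, 1}, so the missing case is n ≡ 4 (mod 5); write n = 5w+4.
Then 2(5w+4)^5 + 3(5w+4) - 15 = 6250w^5 + 25000w^4 + 40000w^3 + 32000w^2 + 12815w + 2045 = 5(1250w^5 + 5000w^4 + 8000w^3 + 6400w^2 + 2563w + 409).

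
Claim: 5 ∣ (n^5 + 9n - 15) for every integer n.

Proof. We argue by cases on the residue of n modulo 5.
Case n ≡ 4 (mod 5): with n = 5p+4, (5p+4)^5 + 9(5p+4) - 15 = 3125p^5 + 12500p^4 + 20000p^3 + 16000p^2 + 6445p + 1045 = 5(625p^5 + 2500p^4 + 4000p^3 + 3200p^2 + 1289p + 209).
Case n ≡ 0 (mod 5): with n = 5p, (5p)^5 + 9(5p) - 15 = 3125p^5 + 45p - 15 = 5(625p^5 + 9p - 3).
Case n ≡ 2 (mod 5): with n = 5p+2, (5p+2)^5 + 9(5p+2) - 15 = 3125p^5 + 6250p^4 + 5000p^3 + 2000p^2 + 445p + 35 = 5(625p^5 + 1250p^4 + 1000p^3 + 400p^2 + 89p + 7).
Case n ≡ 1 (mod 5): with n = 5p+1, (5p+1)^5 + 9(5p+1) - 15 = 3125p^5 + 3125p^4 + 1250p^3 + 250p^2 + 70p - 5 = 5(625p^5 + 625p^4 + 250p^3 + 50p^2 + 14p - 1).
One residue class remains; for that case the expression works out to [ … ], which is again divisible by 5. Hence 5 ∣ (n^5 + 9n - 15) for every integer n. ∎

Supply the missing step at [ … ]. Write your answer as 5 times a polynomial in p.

Only n ≡ 3 (mod 5) is unaccounted for. Put n = 5p+3:
(5p+3)^5 + 9(5p+3) - 15 expands to 3125p^5 + 9375p^4 + 11250p^3 + 6750p^2 + 2070p + 255,
and factoring out 5 leaves 5(625p^5 + 1875p^4 + 2250p^3 + 1350p^2 + 414p + 51).

5(625p^5 + 1875p^4 + 2250p^3 + 1350p^2 + 414p + 51)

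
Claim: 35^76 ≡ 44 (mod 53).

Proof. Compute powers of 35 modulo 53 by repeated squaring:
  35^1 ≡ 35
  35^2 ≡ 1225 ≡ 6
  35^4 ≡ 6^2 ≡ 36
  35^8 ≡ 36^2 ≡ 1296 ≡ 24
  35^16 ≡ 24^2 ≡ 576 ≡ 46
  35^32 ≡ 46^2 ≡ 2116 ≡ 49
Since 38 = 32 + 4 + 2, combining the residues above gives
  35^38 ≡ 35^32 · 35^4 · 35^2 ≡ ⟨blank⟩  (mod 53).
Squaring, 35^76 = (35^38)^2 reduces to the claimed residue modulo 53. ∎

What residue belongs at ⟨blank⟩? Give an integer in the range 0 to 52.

37

Multiply the listed residues: 49 · 36 · 6 = 1764 → 10584.
Reducing modulo 53: 10584 = 199·53 + 37, so 35^38 ≡ 37.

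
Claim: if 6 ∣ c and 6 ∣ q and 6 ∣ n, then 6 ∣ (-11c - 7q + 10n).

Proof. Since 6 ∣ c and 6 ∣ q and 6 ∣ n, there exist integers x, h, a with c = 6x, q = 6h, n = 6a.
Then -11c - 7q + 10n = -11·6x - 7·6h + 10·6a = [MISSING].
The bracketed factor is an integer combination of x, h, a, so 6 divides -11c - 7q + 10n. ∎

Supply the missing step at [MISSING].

6(10a - 7h - 11x)

Each term has a factor of 6: -11·6x - 7·6h + 10·6a = 6·(10a - 7h - 11x).
Since 10a - 7h - 11x is an integer, 6 ∣ (-11c - 7q + 10n).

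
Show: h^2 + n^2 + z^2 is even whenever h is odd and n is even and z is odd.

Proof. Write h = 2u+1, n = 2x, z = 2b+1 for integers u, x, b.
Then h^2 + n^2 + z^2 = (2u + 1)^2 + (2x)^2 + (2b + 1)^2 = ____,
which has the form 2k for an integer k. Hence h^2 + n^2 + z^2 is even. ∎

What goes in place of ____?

Expanding: (2u + 1)^2 + (2x)^2 + (2b + 1)^2 = 4b^2 + 4b + 4u^2 + 4u + 4x^2 + 2.
Every term is even; pulling out the factor of 2 gives 2(2b^2 + 2b + 2u^2 + 2u + 2x^2 + 1).

2(2b^2 + 2b + 2u^2 + 2u + 2x^2 + 1)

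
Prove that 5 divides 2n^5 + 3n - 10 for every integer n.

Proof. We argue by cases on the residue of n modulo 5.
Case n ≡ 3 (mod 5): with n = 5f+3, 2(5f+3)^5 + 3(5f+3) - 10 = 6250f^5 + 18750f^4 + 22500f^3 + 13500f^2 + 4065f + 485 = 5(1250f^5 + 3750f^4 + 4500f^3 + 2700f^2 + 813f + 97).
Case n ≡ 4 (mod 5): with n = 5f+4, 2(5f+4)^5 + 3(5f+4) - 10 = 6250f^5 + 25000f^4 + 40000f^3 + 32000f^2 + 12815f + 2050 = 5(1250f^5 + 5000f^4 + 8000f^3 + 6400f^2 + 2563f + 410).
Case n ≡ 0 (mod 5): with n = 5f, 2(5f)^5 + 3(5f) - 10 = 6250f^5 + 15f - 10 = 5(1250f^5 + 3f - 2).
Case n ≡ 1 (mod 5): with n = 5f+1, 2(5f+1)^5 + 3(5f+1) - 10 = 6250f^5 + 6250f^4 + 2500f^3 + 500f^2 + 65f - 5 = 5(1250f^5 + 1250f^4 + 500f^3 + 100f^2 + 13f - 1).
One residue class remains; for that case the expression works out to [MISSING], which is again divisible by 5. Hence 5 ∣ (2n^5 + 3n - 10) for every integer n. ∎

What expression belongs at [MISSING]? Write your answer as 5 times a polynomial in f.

5(1250f^5 + 2500f^4 + 2000f^3 + 800f^2 + 163f + 12)

The residues treated are {3, 4, 0, 1}, so the missing case is n ≡ 2 (mod 5); write n = 5f+2.
Then 2(5f+2)^5 + 3(5f+2) - 10 = 6250f^5 + 12500f^4 + 10000f^3 + 4000f^2 + 815f + 60 = 5(1250f^5 + 2500f^4 + 2000f^3 + 800f^2 + 163f + 12).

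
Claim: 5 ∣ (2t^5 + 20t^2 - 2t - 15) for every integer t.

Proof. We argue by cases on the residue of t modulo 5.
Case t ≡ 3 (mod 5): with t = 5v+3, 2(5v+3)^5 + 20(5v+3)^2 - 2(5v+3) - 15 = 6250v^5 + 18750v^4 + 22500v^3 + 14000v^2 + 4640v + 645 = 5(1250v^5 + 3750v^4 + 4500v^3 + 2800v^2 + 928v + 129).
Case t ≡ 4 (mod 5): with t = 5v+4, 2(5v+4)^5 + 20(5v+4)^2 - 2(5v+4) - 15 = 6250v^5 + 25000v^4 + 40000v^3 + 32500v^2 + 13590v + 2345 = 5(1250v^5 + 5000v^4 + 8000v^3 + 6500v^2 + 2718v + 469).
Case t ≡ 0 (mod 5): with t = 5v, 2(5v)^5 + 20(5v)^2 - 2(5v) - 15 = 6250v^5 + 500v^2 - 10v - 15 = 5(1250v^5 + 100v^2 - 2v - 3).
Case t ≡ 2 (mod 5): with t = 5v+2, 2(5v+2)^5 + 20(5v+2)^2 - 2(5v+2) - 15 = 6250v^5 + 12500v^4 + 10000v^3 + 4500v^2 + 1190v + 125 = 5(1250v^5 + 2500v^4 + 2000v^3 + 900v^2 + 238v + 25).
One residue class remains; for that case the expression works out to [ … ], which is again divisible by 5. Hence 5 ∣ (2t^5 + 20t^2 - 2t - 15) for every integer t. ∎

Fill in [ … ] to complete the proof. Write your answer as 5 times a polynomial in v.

The residues treated are {3, 4, 0, 2}, so the missing case is t ≡ 1 (mod 5); write t = 5v+1.
Then 2(5v+1)^5 + 20(5v+1)^2 - 2(5v+1) - 15 = 6250v^5 + 6250v^4 + 2500v^3 + 1000v^2 + 240v + 5 = 5(1250v^5 + 1250v^4 + 500v^3 + 200v^2 + 48v + 1).

5(1250v^5 + 1250v^4 + 500v^3 + 200v^2 + 48v + 1)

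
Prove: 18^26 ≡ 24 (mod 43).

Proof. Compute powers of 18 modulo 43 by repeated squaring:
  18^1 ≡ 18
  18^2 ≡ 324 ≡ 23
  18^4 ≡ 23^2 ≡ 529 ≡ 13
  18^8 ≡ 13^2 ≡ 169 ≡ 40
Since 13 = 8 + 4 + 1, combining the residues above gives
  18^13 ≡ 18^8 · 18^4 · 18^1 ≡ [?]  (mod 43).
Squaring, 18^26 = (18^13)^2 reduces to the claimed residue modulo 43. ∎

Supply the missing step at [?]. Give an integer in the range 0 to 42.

29

18^8 · 18^4 · 18^1 ≡ 40 · 13 · 18 = 9360.
9360 mod 43 = 29, so 18^13 ≡ 29 (mod 43).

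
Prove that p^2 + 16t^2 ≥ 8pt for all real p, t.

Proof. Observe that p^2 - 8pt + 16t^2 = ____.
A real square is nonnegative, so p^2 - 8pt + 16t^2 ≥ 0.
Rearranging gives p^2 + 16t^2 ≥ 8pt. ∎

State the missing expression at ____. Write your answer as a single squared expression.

The leading and trailing coefficients are 1^2 and 4^2, and 8 = 2·1·4, so the trinomial is (p - 4t)^2.
Hence p^2 - 8pt + 16t^2 ≥ 0.

(p - 4t)^2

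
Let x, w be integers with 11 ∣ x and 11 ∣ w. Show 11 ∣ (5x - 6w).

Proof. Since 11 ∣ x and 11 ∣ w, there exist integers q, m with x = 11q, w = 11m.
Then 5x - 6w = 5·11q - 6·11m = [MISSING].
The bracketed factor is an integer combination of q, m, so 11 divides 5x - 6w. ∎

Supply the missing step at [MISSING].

Pull the common 11 out of every term: 5·11q - 6·11m = 11(-6m + 5q).
-6m + 5q is an integer, which exhibits the divisibility.

11(-6m + 5q)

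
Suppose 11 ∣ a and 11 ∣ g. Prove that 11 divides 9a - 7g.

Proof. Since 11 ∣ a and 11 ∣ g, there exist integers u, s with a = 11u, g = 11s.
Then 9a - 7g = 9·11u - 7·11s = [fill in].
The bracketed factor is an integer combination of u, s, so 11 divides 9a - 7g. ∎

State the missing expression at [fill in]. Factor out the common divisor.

Pull the common 11 out of every term: 9·11u - 7·11s = 11(-7s + 9u).
-7s + 9u is an integer, which exhibits the divisibility.

11(-7s + 9u)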